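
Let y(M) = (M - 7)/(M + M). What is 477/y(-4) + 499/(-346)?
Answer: 1314847/3806 ≈ 345.47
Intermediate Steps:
y(M) = (-7 + M)/(2*M) (y(M) = (-7 + M)/((2*M)) = (-7 + M)*(1/(2*M)) = (-7 + M)/(2*M))
477/y(-4) + 499/(-346) = 477/(((½)*(-7 - 4)/(-4))) + 499/(-346) = 477/(((½)*(-¼)*(-11))) + 499*(-1/346) = 477/(11/8) - 499/346 = 477*(8/11) - 499/346 = 3816/11 - 499/346 = 1314847/3806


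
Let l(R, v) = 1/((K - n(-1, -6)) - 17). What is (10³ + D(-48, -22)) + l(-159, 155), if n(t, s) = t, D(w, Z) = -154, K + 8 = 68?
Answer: 37225/44 ≈ 846.02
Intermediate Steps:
K = 60 (K = -8 + 68 = 60)
l(R, v) = 1/44 (l(R, v) = 1/((60 - 1*(-1)) - 17) = 1/((60 + 1) - 17) = 1/(61 - 17) = 1/44)
(10³ + D(-48, -22)) + l(-159, 155) = (10³ - 154) + 1/44 = (1000 - 154) + 1/44 = 846 + 1/44 = 37225/44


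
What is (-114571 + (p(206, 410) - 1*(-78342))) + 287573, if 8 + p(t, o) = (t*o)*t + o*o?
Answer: 17818196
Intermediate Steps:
p(t, o) = -8 + o**2 + o*t**2 (p(t, o) = -8 + ((t*o)*t + o*o) = -8 + ((o*t)*t + o**2) = -8 + (o*t**2 + o**2) = -8 + (o**2 + o*t**2) = -8 + o**2 + o*t**2)
(-114571 + (p(206, 410) - 1*(-78342))) + 287573 = (-114571 + ((-8 + 410**2 + 410*206**2) - 1*(-78342))) + 287573 = (-114571 + ((-8 + 168100 + 410*42436) + 78342)) + 287573 = (-114571 + ((-8 + 168100 + 17398760) + 78342)) + 287573 = (-114571 + (17566852 + 78342)) + 287573 = (-114571 + 17645194) + 287573 = 17530623 + 287573 = 17818196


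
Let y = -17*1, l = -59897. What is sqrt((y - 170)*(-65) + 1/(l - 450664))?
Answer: sqrt(352052739891466)/170187 ≈ 110.25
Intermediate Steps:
y = -17
sqrt((y - 170)*(-65) + 1/(l - 450664)) = sqrt((-17 - 170)*(-65) + 1/(-59897 - 450664)) = sqrt(-187*(-65) + 1/(-510561)) = sqrt(12155 - 1/510561) = sqrt(6205868954/510561) = sqrt(352052739891466)/170187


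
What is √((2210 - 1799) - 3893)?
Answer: I*√3482 ≈ 59.008*I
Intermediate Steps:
√((2210 - 1799) - 3893) = √(411 - 3893) = √(-3482) = I*√3482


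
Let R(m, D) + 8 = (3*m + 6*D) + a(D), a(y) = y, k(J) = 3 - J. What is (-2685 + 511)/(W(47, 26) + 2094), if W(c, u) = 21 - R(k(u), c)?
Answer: -2174/1863 ≈ -1.1669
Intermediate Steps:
R(m, D) = -8 + 3*m + 7*D (R(m, D) = -8 + ((3*m + 6*D) + D) = -8 + (3*m + 7*D) = -8 + 3*m + 7*D)
W(c, u) = 20 - 7*c + 3*u (W(c, u) = 21 - (-8 + 3*(3 - u) + 7*c) = 21 - (-8 + (9 - 3*u) + 7*c) = 21 - (1 - 3*u + 7*c) = 21 + (-1 - 7*c + 3*u) = 20 - 7*c + 3*u)
(-2685 + 511)/(W(47, 26) + 2094) = (-2685 + 511)/((20 - 7*47 + 3*26) + 2094) = -2174/((20 - 329 + 78) + 2094) = -2174/(-231 + 2094) = -2174/1863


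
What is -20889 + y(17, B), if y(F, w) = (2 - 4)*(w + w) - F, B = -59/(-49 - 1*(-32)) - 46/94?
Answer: -16713422/799 ≈ -20918.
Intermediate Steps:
B = 2382/799 (B = -59/(-49 + 32) - 46*1/94 = -59/(-17) - 23/47 = -59*(-1/17) - 23/47 = 59/17 - 23/47 = 2382/799 ≈ 2.9812)
y(F, w) = -F - 4*w (y(F, w) = -4*w - F = -F - 4*w)
-20889 + y(17, B) = -20889 + (-1*17 - 4*2382/799) = -20889 + (-17 - 9528/799) = -20889 - 23111/799 = -16713422/799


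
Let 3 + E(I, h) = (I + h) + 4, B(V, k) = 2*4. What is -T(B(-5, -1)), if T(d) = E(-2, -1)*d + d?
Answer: 8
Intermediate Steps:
B(V, k) = 8
E(I, h) = 1 + I + h (E(I, h) = -3 + ((I + h) + 4) = -3 + (4 + I + h) = 1 + I + h)
T(d) = -d (T(d) = (1 - 2 - 1)*d + d = -2*d + d = -d)
-T(B(-5, -1)) = -(-1)*8 = -1*(-8) = 8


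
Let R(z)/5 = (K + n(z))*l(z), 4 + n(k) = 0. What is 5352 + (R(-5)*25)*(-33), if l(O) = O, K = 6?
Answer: 46602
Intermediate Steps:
n(k) = -4 (n(k) = -4 + 0 = -4)
R(z) = 10*z (R(z) = 5*((6 - 4)*z) = 5*(2*z) = 10*z)
5352 + (R(-5)*25)*(-33) = 5352 + ((10*(-5))*25)*(-33) = 5352 - 50*25*(-33) = 5352 - 1250*(-33) = 5352 + 41250 = 46602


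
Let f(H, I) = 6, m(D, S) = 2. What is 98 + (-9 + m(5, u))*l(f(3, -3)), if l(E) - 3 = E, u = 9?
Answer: 35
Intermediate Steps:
l(E) = 3 + E
98 + (-9 + m(5, u))*l(f(3, -3)) = 98 + (-9 + 2)*(3 + 6) = 98 - 7*9 = 98 - 63 = 35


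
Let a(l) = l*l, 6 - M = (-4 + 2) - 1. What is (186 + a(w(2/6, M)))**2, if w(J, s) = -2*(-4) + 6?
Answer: 145924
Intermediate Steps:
M = 9 (M = 6 - ((-4 + 2) - 1) = 6 - (-2 - 1) = 6 - 1*(-3) = 6 + 3 = 9)
w(J, s) = 14 (w(J, s) = 8 + 6 = 14)
a(l) = l**2
(186 + a(w(2/6, M)))**2 = (186 + 14**2)**2 = (186 + 196)**2 = 382**2 = 145924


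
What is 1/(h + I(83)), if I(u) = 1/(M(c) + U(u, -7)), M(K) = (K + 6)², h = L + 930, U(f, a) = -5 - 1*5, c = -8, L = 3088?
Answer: 6/24107 ≈ 0.00024889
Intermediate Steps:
U(f, a) = -10 (U(f, a) = -5 - 5 = -10)
h = 4018 (h = 3088 + 930 = 4018)
M(K) = (6 + K)²
I(u) = -⅙ (I(u) = 1/((6 - 8)² - 10) = 1/((-2)² - 10) = 1/(4 - 10) = 1/(-6) = -⅙)
1/(h + I(83)) = 1/(4018 - ⅙) = 1/(24107/6) = 6/24107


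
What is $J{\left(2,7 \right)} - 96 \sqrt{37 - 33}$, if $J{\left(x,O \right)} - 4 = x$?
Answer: $-186$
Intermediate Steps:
$J{\left(x,O \right)} = 4 + x$
$J{\left(2,7 \right)} - 96 \sqrt{37 - 33} = \left(4 + 2\right) - 96 \sqrt{37 - 33} = 6 - 96 \sqrt{4} = 6 - 192 = -186$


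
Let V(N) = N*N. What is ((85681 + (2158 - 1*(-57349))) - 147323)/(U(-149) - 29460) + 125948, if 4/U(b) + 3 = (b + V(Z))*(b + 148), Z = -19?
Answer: 797743000017/6333904 ≈ 1.2595e+5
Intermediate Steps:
V(N) = N**2
U(b) = 4/(-3 + (148 + b)*(361 + b)) (U(b) = 4/(-3 + (b + (-19)**2)*(b + 148)) = 4/(-3 + (b + 361)*(148 + b)) = 4/(-3 + (361 + b)*(148 + b)) = 4/(-3 + (148 + b)*(361 + b)))
((85681 + (2158 - 1*(-57349))) - 147323)/(U(-149) - 29460) + 125948 = ((85681 + (2158 - 1*(-57349))) - 147323)/(4/(53425 + (-149)**2 + 509*(-149)) - 29460) + 125948 = ((85681 + (2158 + 57349)) - 147323)/(4/(53425 + 22201 - 75841) - 29460) + 125948 = ((85681 + 59507) - 147323)/(4/(-215) - 29460) + 125948 = (145188 - 147323)/(4*(-1/215) - 29460) + 125948 = -2135/(-4/215 - 29460) + 125948 = -2135/(-6333904/215) + 125948 = -2135*(-215/6333904) + 125948 = 459025/6333904 + 125948 = 797743000017/6333904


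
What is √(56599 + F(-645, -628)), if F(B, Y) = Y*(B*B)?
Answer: I*√261207101 ≈ 16162.0*I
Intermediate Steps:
F(B, Y) = Y*B²
√(56599 + F(-645, -628)) = √(56599 - 628*(-645)²) = √(56599 - 628*416025) = √(56599 - 261263700) = √(-261207101) = I*√261207101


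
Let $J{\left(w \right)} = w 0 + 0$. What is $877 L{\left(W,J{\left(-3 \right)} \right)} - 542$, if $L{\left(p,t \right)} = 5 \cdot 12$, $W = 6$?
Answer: $52078$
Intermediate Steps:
$J{\left(w \right)} = 0$ ($J{\left(w \right)} = 0 + 0 = 0$)
$L{\left(p,t \right)} = 60$
$877 L{\left(W,J{\left(-3 \right)} \right)} - 542 = 877 \cdot 60 - 542 = 52620 - 542 = 52078$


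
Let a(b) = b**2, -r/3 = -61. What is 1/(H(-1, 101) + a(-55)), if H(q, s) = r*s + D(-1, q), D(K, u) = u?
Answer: 1/21507 ≈ 4.6497e-5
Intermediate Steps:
r = 183 (r = -3*(-61) = 183)
H(q, s) = q + 183*s (H(q, s) = 183*s + q = q + 183*s)
1/(H(-1, 101) + a(-55)) = 1/((-1 + 183*101) + (-55)**2) = 1/((-1 + 18483) + 3025) = 1/(18482 + 3025) = 1/21507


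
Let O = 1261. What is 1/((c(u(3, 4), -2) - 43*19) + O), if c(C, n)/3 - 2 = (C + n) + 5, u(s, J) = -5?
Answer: 1/444 ≈ 0.0022523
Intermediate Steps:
c(C, n) = 21 + 3*C + 3*n (c(C, n) = 6 + 3*((C + n) + 5) = 6 + 3*(5 + C + n) = 6 + (15 + 3*C + 3*n) = 21 + 3*C + 3*n)
1/((c(u(3, 4), -2) - 43*19) + O) = 1/(((21 + 3*(-5) + 3*(-2)) - 43*19) + 1261) = 1/(((21 - 15 - 6) - 817) + 1261) = 1/((0 - 817) + 1261) = 1/(-817 + 1261) = 1/444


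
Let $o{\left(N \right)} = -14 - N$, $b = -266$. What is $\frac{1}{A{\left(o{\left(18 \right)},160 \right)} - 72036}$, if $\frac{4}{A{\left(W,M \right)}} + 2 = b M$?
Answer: $- \frac{21281}{1532998118} \approx -1.3882 \cdot 10^{-5}$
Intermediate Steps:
$A{\left(W,M \right)} = \frac{4}{-2 - 266 M}$
$\frac{1}{A{\left(o{\left(18 \right)},160 \right)} - 72036} = \frac{1}{\frac{2}{-1 - 21280} - 72036} = \frac{1}{\frac{2}{-21281} - 72036} = \frac{1}{2 \left(- \frac{1}{21281}\right) - 72036} = \frac{1}{- \frac{2}{21281} - 72036} = \frac{1}{- \frac{1532998118}{21281}} = - \frac{21281}{1532998118}$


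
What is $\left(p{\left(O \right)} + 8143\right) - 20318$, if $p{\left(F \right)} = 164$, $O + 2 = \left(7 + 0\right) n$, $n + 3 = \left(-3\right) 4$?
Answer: $-12011$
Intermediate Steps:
$n = -15$ ($n = -3 - 12 = -15$)
$O = -107$ ($O = -2 + \left(7 + 0\right) \left(-15\right) = -2 + 7 \left(-15\right) = -2 - 105 = -107$)
$\left(p{\left(O \right)} + 8143\right) - 20318 = \left(164 + 8143\right) - 20318 = 8307 - 20318 = -12011$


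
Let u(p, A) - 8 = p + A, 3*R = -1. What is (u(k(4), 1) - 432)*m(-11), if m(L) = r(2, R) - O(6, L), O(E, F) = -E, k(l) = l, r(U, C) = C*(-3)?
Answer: -2933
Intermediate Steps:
R = -⅓ (R = (⅓)*(-1) = -⅓ ≈ -0.33333)
r(U, C) = -3*C
u(p, A) = 8 + A + p (u(p, A) = 8 + (p + A) = 8 + (A + p) = 8 + A + p)
m(L) = 7 (m(L) = -3*(-⅓) - (-1)*6 = 1 - 1*(-6) = 1 + 6 = 7)
(u(k(4), 1) - 432)*m(-11) = ((8 + 1 + 4) - 432)*7 = (13 - 432)*7 = -419*7 = -2933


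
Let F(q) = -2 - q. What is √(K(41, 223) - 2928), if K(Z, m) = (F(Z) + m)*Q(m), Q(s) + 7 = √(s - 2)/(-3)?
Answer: 2*√(-1047 - 15*√221) ≈ 71.274*I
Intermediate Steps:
Q(s) = -7 - √(-2 + s)/3 (Q(s) = -7 + √(s - 2)/(-3) = -7 + √(-2 + s)*(-⅓) = -7 - √(-2 + s)/3)
K(Z, m) = (-7 - √(-2 + m)/3)*(-2 + m - Z) (K(Z, m) = ((-2 - Z) + m)*(-7 - √(-2 + m)/3) = (-2 + m - Z)*(-7 - √(-2 + m)/3) = (-7 - √(-2 + m)/3)*(-2 + m - Z))
√(K(41, 223) - 2928) = √((21 + √(-2 + 223))*(2 + 41 - 1*223)/3 - 2928) = √((21 + √221)*(2 + 41 - 223)/3 - 2928) = √((⅓)*(21 + √221)*(-180) - 2928) = √((-1260 - 60*√221) - 2928) = √(-4188 - 60*√221)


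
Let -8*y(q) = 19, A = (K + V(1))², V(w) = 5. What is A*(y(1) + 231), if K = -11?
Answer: 16461/2 ≈ 8230.5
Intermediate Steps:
A = 36 (A = (-11 + 5)² = (-6)² = 36)
y(q) = -19/8 (y(q) = -⅛*19 = -19/8)
A*(y(1) + 231) = 36*(-19/8 + 231) = 36*(1829/8) = 16461/2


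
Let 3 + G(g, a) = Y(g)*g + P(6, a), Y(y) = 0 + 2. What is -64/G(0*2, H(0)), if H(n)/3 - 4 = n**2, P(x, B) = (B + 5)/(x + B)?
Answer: 1152/37 ≈ 31.135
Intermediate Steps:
P(x, B) = (5 + B)/(B + x)
Y(y) = 2
H(n) = 12 + 3*n**2
G(g, a) = -3 + 2*g + (5 + a)/(6 + a) (G(g, a) = -3 + (2*g + (5 + a)/(a + 6)) = -3 + (2*g + (5 + a)/(6 + a)) = -3 + 2*g + (5 + a)/(6 + a))
-64/G(0*2, H(0)) = -64*(6 + (12 + 3*0**2))/(5 + (12 + 3*0**2) + (-3 + 2*(0*2))*(6 + (12 + 3*0**2))) = -64*(6 + (12 + 3*0))/(5 + (12 + 3*0) + (-3 + 2*0)*(6 + (12 + 3*0))) = -64*(6 + (12 + 0))/(5 + (12 + 0) + (-3 + 0)*(6 + (12 + 0))) = -64*(6 + 12)/(5 + 12 - 3*(6 + 12)) = -64*18/(5 + 12 - 3*18) = -64*18/(5 + 12 - 54) = -64/((1/18)*(-37)) = -64/(-37/18) = -64*(-18/37) = 1152/37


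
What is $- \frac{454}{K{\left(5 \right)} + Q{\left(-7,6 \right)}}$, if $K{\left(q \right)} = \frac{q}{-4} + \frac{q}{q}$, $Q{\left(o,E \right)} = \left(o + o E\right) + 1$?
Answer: $\frac{1816}{193} \approx 9.4093$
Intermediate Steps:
$Q{\left(o,E \right)} = 1 + o + E o$ ($Q{\left(o,E \right)} = \left(o + E o\right) + 1 = 1 + o + E o$)
$K{\left(q \right)} = 1 - \frac{q}{4}$ ($K{\left(q \right)} = q \left(- \frac{1}{4}\right) + 1 = - \frac{q}{4} + 1 = 1 - \frac{q}{4}$)
$- \frac{454}{K{\left(5 \right)} + Q{\left(-7,6 \right)}} = - \frac{454}{\left(1 - \frac{5}{4}\right) + \left(1 - 7 + 6 \left(-7\right)\right)} = - \frac{454}{\left(1 - \frac{5}{4}\right) - 48} = - \frac{454}{- \frac{1}{4} - 48} = - \frac{454}{- \frac{193}{4}} = \left(-454\right) \left(- \frac{4}{193}\right) = \frac{1816}{193}$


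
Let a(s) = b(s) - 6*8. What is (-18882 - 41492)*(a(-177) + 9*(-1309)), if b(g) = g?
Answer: 724850244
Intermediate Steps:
a(s) = -48 + s (a(s) = s - 6*8 = s - 48 = -48 + s)
(-18882 - 41492)*(a(-177) + 9*(-1309)) = (-18882 - 41492)*((-48 - 177) + 9*(-1309)) = -60374*(-225 - 11781) = -60374*(-12006) = 724850244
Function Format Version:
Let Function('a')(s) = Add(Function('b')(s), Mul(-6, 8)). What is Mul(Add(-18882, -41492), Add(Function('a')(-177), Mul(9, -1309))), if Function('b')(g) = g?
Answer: 724850244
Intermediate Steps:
Function('a')(s) = Add(-48, s) (Function('a')(s) = Add(s, Mul(-6, 8)) = Add(s, -48) = Add(-48, s))
Mul(Add(-18882, -41492), Add(Function('a')(-177), Mul(9, -1309))) = Mul(Add(-18882, -41492), Add(Add(-48, -177), Mul(9, -1309))) = Mul(-60374, Add(-225, -11781)) = Mul(-60374, -12006) = 724850244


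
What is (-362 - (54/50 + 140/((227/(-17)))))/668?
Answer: -2000979/3790900 ≈ -0.52784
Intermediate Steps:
(-362 - (54/50 + 140/((227/(-17)))))/668 = (-362 - (54*(1/50) + 140/((227*(-1/17)))))*(1/668) = (-362 - (27/25 + 140/(-227/17)))*(1/668) = (-362 - (27/25 + 140*(-17/227)))*(1/668) = (-362 - (27/25 - 2380/227))*(1/668) = (-362 - 1*(-53371/5675))*(1/668) = (-362 + 53371/5675)*(1/668) = -2000979/5675*1/668 = -2000979/3790900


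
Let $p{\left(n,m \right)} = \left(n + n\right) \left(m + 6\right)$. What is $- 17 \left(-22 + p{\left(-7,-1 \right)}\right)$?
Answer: $1564$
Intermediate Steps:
$p{\left(n,m \right)} = 2 n \left(6 + m\right)$
$- 17 \left(-22 + p{\left(-7,-1 \right)}\right) = - 17 \left(-22 + 2 \left(-7\right) \left(6 - 1\right)\right) = - 17 \left(-22 + 2 \left(-7\right) 5\right) = - 17 \left(-22 - 70\right) = \left(-17\right) \left(-92\right) = 1564$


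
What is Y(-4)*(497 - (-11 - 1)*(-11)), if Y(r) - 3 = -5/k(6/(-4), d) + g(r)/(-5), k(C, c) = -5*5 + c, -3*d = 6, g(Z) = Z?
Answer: 39274/27 ≈ 1454.6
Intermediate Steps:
d = -2 (d = -⅓*6 = -2)
k(C, c) = -25 + c
Y(r) = 86/27 - r/5 (Y(r) = 3 + (-5/(-25 - 2) + r/(-5)) = 3 + (-5/(-27) + r*(-⅕)) = 3 + (-5*(-1/27) - r/5) = 3 + (5/27 - r/5) = 86/27 - r/5)
Y(-4)*(497 - (-11 - 1)*(-11)) = (86/27 - ⅕*(-4))*(497 - (-11 - 1)*(-11)) = (86/27 + ⅘)*(497 - (-12)*(-11)) = 538*(497 - 1*132)/135 = 538*(497 - 132)/135 = (538/135)*365 = 39274/27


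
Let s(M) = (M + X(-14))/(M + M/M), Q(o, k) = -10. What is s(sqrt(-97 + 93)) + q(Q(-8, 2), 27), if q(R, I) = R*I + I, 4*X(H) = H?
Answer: -2429/10 + 9*I/5 ≈ -242.9 + 1.8*I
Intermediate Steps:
X(H) = H/4
q(R, I) = I + I*R (q(R, I) = I*R + I = I + I*R)
s(M) = (-7/2 + M)/(1 + M) (s(M) = (M + (1/4)*(-14))/(M + M/M) = (M - 7/2)/(M + 1) = (-7/2 + M)/(1 + M))
s(sqrt(-97 + 93)) + q(Q(-8, 2), 27) = (-7/2 + sqrt(-97 + 93))/(1 + sqrt(-97 + 93)) + 27*(1 - 10) = (-7/2 + sqrt(-4))/(1 + sqrt(-4)) + 27*(-9) = (-7/2 + 2*I)/(1 + 2*I) - 243 = ((1 - 2*I)/5)*(-7/2 + 2*I) - 243 = (1 - 2*I)*(-7/2 + 2*I)/5 - 243 = -243 + (1 - 2*I)*(-7/2 + 2*I)/5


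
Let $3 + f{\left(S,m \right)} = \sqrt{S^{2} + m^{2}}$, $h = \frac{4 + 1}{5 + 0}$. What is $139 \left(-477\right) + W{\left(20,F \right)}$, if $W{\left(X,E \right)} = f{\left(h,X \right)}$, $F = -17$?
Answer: $-66306 + \sqrt{401} \approx -66286.0$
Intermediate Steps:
$h = 1$ ($h = \frac{5}{5} = 5 \cdot \frac{1}{5} = 1$)
$f{\left(S,m \right)} = -3 + \sqrt{S^{2} + m^{2}}$
$W{\left(X,E \right)} = -3 + \sqrt{1 + X^{2}}$ ($W{\left(X,E \right)} = -3 + \sqrt{1^{2} + X^{2}} = -3 + \sqrt{1 + X^{2}}$)
$139 \left(-477\right) + W{\left(20,F \right)} = 139 \left(-477\right) - \left(3 - \sqrt{1 + 20^{2}}\right) = -66303 - \left(3 - \sqrt{1 + 400}\right) = -66303 - \left(3 - \sqrt{401}\right) = -66306 + \sqrt{401}$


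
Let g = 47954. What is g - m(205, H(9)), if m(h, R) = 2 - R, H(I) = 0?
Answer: 47952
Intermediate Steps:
g - m(205, H(9)) = 47954 - (2 - 1*0) = 47954 - (2 + 0) = 47954 - 1*2 = 47954 - 2 = 47952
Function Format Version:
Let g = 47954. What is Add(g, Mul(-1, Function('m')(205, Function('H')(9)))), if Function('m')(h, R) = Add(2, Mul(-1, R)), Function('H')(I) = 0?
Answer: 47952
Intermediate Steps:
Add(g, Mul(-1, Function('m')(205, Function('H')(9)))) = Add(47954, Mul(-1, Add(2, Mul(-1, 0)))) = Add(47954, Mul(-1, Add(2, 0))) = Add(47954, Mul(-1, 2)) = Add(47954, -2) = 47952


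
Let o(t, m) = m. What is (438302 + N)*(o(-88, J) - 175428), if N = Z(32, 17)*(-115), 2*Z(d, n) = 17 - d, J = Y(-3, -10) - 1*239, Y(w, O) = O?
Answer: -154302203733/2 ≈ -7.7151e+10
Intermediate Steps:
J = -249 (J = -10 - 1*239 = -10 - 239 = -249)
Z(d, n) = 17/2 - d/2 (Z(d, n) = (17 - d)/2 = 17/2 - d/2)
N = 1725/2 (N = (17/2 - 1/2*32)*(-115) = (17/2 - 16)*(-115) = -15/2*(-115) = 1725/2 ≈ 862.50)
(438302 + N)*(o(-88, J) - 175428) = (438302 + 1725/2)*(-249 - 175428) = (878329/2)*(-175677) = -154302203733/2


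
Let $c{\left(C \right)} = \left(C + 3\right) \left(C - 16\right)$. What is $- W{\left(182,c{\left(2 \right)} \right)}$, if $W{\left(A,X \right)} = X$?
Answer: $70$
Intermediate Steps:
$c{\left(C \right)} = \left(-16 + C\right) \left(3 + C\right)$ ($c{\left(C \right)} = \left(3 + C\right) \left(-16 + C\right) = \left(-16 + C\right) \left(3 + C\right)$)
$- W{\left(182,c{\left(2 \right)} \right)} = - (-48 + 2^{2} - 26) = - (-48 + 4 - 26) = \left(-1\right) \left(-70\right) = 70$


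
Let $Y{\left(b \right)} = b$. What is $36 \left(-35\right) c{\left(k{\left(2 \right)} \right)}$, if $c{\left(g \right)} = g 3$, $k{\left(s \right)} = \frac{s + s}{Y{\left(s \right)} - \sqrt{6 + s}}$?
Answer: $7560 + 7560 \sqrt{2} \approx 18251.0$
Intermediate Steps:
$k{\left(s \right)} = \frac{2 s}{s - \sqrt{6 + s}}$ ($k{\left(s \right)} = \frac{s + s}{s - \sqrt{6 + s}} = \frac{2 s}{s - \sqrt{6 + s}}$)
$c{\left(g \right)} = 3 g$
$36 \left(-35\right) c{\left(k{\left(2 \right)} \right)} = 36 \left(-35\right) 3 \cdot 2 \cdot 2 \frac{1}{2 - \sqrt{6 + 2}} = - 1260 \cdot 3 \cdot 2 \cdot 2 \frac{1}{2 - \sqrt{8}} = - 1260 \cdot 3 \cdot 2 \cdot 2 \frac{1}{2 - 2 \sqrt{2}} = - 1260 \cdot 3 \frac{4}{2 - 2 \sqrt{2}} = - 1260 \frac{12}{2 - 2 \sqrt{2}} = - \frac{15120}{2 - 2 \sqrt{2}}$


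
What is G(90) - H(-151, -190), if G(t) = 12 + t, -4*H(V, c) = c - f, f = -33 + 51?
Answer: 50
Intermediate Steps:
f = 18
H(V, c) = 9/2 - c/4 (H(V, c) = -(c - 1*18)/4 = -(c - 18)/4 = -(-18 + c)/4 = 9/2 - c/4)
G(90) - H(-151, -190) = (12 + 90) - (9/2 - ¼*(-190)) = 102 - (9/2 + 95/2) = 102 - 1*52 = 102 - 52 = 50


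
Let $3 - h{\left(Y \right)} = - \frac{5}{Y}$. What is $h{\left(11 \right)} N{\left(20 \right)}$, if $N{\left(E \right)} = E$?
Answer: $\frac{760}{11} \approx 69.091$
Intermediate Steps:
$h{\left(Y \right)} = 3 + \frac{5}{Y}$ ($h{\left(Y \right)} = 3 - - \frac{5}{Y} = 3 + \frac{5}{Y}$)
$h{\left(11 \right)} N{\left(20 \right)} = \left(3 + \frac{5}{11}\right) 20 = \frac{38}{11} \cdot 20 = \frac{760}{11}$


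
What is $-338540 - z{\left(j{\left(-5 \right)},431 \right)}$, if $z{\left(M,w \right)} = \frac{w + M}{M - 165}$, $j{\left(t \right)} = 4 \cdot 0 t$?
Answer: $- \frac{55858669}{165} \approx -3.3854 \cdot 10^{5}$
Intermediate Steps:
$j{\left(t \right)} = 0$ ($j{\left(t \right)} = 4 \cdot 0 = 0$)
$z{\left(M,w \right)} = \frac{M + w}{-165 + M}$
$-338540 - z{\left(j{\left(-5 \right)},431 \right)} = -338540 - \frac{0 + 431}{-165 + 0} = -338540 - \frac{1}{-165} \cdot 431 = -338540 - \left(- \frac{1}{165}\right) 431 = -338540 - - \frac{431}{165} = -338540 + \frac{431}{165} = - \frac{55858669}{165}$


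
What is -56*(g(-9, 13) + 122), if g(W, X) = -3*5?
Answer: -5992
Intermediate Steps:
g(W, X) = -15
-56*(g(-9, 13) + 122) = -56*(-15 + 122) = -56*107 = -5992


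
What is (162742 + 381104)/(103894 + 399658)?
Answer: 271923/251776 ≈ 1.0800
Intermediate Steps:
(162742 + 381104)/(103894 + 399658) = 543846/503552 = 543846*(1/503552) = 271923/251776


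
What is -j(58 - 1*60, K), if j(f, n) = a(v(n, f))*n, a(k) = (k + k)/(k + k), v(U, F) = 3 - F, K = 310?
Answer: -310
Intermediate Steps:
a(k) = 1 (a(k) = (2*k)/((2*k)) = (2*k)*(1/(2*k)) = 1)
j(f, n) = n (j(f, n) = 1*n = n)
-j(58 - 1*60, K) = -1*310 = -310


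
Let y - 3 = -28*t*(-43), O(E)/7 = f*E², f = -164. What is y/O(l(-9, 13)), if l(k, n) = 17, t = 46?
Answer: -55387/331772 ≈ -0.16694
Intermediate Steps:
O(E) = -1148*E² (O(E) = 7*(-164*E²) = -1148*E²)
y = 55387 (y = 3 - 28*46*(-43) = 3 - 1288*(-43) = 3 + 55384 = 55387)
y/O(l(-9, 13)) = 55387/((-1148*17²)) = 55387/((-1148*289)) = 55387/(-331772) = 55387*(-1/331772) = -55387/331772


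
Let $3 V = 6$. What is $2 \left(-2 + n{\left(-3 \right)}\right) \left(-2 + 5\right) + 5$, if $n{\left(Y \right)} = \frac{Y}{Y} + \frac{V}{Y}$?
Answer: $-5$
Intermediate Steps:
$V = 2$ ($V = \frac{1}{3} \cdot 6 = 2$)
$n{\left(Y \right)} = 1 + \frac{2}{Y}$ ($n{\left(Y \right)} = \frac{Y}{Y} + \frac{2}{Y} = 1 + \frac{2}{Y}$)
$2 \left(-2 + n{\left(-3 \right)}\right) \left(-2 + 5\right) + 5 = 2 \left(-2 + \frac{2 - 3}{-3}\right) \left(-2 + 5\right) + 5 = 2 \left(-2 - - \frac{1}{3}\right) 3 + 5 = 2 \left(-2 + \frac{1}{3}\right) 3 + 5 = 2 \left(\left(- \frac{5}{3}\right) 3\right) + 5 = 2 \left(-5\right) + 5 = -10 + 5 = -5$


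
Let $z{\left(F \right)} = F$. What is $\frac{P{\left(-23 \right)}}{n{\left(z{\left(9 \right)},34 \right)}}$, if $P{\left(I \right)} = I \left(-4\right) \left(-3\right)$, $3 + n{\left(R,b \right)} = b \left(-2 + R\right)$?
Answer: $- \frac{276}{235} \approx -1.1745$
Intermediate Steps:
$n{\left(R,b \right)} = -3 + b \left(-2 + R\right)$
$P{\left(I \right)} = 12 I$ ($P{\left(I \right)} = - 4 I \left(-3\right) = 12 I$)
$\frac{P{\left(-23 \right)}}{n{\left(z{\left(9 \right)},34 \right)}} = \frac{12 \left(-23\right)}{-3 - 68 + 9 \cdot 34} = - \frac{276}{-3 - 68 + 306} = - \frac{276}{235}$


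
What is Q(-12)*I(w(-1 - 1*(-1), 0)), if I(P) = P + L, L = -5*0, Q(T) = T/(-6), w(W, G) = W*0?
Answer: 0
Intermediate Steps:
w(W, G) = 0
Q(T) = -T/6 (Q(T) = T*(-⅙) = -T/6)
L = 0
I(P) = P (I(P) = P + 0 = P)
Q(-12)*I(w(-1 - 1*(-1), 0)) = -⅙*(-12)*0 = 2*0 = 0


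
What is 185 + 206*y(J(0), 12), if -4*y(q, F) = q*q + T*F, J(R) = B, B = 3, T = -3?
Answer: 3151/2 ≈ 1575.5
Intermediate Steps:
J(R) = 3
y(q, F) = -q**2/4 + 3*F/4 (y(q, F) = -(q*q - 3*F)/4 = -(q**2 - 3*F)/4 = -q**2/4 + 3*F/4)
185 + 206*y(J(0), 12) = 185 + 206*(-1/4*3**2 + (3/4)*12) = 185 + 206*(-1/4*9 + 9) = 185 + 206*(-9/4 + 9) = 185 + 206*(27/4) = 185 + 2781/2 = 3151/2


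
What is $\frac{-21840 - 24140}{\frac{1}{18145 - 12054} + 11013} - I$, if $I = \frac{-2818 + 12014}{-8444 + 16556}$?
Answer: $- \frac{4751233553}{894990876} \approx -5.3087$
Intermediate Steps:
$I = \frac{2299}{2028}$ ($I = \frac{9196}{8112} = 9196 \cdot \frac{1}{8112} = \frac{2299}{2028} \approx 1.1336$)
$\frac{-21840 - 24140}{\frac{1}{18145 - 12054} + 11013} - I = \frac{-21840 - 24140}{\frac{1}{18145 - 12054} + 11013} - \frac{2299}{2028} = - \frac{45980}{\frac{1}{6091} + 11013} - \frac{2299}{2028} = - \frac{45980}{\frac{67080184}{6091}} - \frac{2299}{2028} = \left(-45980\right) \frac{6091}{67080184} - \frac{2299}{2028} = - \frac{3685055}{882634} - \frac{2299}{2028} = - \frac{4751233553}{894990876}$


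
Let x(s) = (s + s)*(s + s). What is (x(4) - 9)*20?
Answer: 1100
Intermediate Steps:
x(s) = 4*s**2 (x(s) = (2*s)*(2*s) = 4*s**2)
(x(4) - 9)*20 = (4*4**2 - 9)*20 = (4*16 - 9)*20 = (64 - 9)*20 = 55*20 = 1100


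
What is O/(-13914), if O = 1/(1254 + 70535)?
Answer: -1/998872146 ≈ -1.0011e-9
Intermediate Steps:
O = 1/71789 ≈ 1.3930e-5
O/(-13914) = (1/71789)/(-13914) = (1/71789)*(-1/13914) = -1/998872146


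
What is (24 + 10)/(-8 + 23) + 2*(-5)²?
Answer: 784/15 ≈ 52.267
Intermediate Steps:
(24 + 10)/(-8 + 23) + 2*(-5)² = 34/15 + 2*25 = 34*(1/15) + 50 = 34/15 + 50 = 784/15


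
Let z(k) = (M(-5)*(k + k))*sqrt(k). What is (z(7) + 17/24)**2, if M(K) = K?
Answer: 19757089/576 - 595*sqrt(7)/6 ≈ 34038.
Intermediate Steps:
z(k) = -10*k**(3/2) (z(k) = (-5*(k + k))*sqrt(k) = (-10*k)*sqrt(k) = -10*k**(3/2))
(z(7) + 17/24)**2 = (-70*sqrt(7) + 17/24)**2 = (17/24 - 70*sqrt(7))**2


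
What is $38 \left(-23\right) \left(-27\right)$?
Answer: $23598$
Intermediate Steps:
$38 \left(-23\right) \left(-27\right) = \left(-874\right) \left(-27\right) = 23598$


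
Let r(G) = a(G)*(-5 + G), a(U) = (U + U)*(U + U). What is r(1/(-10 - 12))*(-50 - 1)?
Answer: 5661/2662 ≈ 2.1266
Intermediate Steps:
a(U) = 4*U**2 (a(U) = (2*U)*(2*U) = 4*U**2)
r(G) = 4*G**2*(-5 + G) (r(G) = (4*G**2)*(-5 + G) = 4*G**2*(-5 + G))
r(1/(-10 - 12))*(-50 - 1) = (4*(1/(-10 - 12))**2*(-5 + 1/(-10 - 12)))*(-50 - 1) = (4*(1/(-22))**2*(-5 + 1/(-22)))*(-51) = (4*(-1/22)**2*(-5 - 1/22))*(-51) = (4*(1/484)*(-111/22))*(-51) = -111/2662*(-51) = 5661/2662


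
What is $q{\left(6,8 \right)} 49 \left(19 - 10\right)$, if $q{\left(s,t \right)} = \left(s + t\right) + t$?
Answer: $9702$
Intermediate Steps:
$q{\left(s,t \right)} = s + 2 t$
$q{\left(6,8 \right)} 49 \left(19 - 10\right) = \left(6 + 2 \cdot 8\right) 49 \left(19 - 10\right) = \left(6 + 16\right) 49 \cdot 9 = 22 \cdot 49 \cdot 9 = 1078 \cdot 9 = 9702$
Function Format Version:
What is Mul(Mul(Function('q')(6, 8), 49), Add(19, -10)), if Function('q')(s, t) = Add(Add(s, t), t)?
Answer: 9702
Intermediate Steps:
Function('q')(s, t) = Add(s, Mul(2, t))
Mul(Mul(Function('q')(6, 8), 49), Add(19, -10)) = Mul(Mul(Add(6, Mul(2, 8)), 49), Add(19, -10)) = Mul(Mul(Add(6, 16), 49), 9) = Mul(Mul(22, 49), 9) = Mul(1078, 9) = 9702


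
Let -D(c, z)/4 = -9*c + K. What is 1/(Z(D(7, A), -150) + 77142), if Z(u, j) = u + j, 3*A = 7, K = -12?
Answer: 1/77292 ≈ 1.2938e-5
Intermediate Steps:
A = 7/3 (A = (⅓)*7 = 7/3 ≈ 2.3333)
D(c, z) = 48 + 36*c (D(c, z) = -4*(-9*c - 12) = -4*(-12 - 9*c) = 48 + 36*c)
Z(u, j) = j + u
1/(Z(D(7, A), -150) + 77142) = 1/((-150 + (48 + 36*7)) + 77142) = 1/((-150 + (48 + 252)) + 77142) = 1/((-150 + 300) + 77142) = 1/(150 + 77142) = 1/77292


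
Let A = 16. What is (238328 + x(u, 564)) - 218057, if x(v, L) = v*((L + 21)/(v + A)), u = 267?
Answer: 5892888/283 ≈ 20823.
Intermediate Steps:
x(v, L) = v*(21 + L)/(16 + v) (x(v, L) = v*((L + 21)/(v + 16)) = v*((21 + L)/(16 + v)) = v*(21 + L)/(16 + v))
(238328 + x(u, 564)) - 218057 = (238328 + 267*(21 + 564)/(16 + 267)) - 218057 = (238328 + 267*585/283) - 218057 = (238328 + 267*(1/283)*585) - 218057 = (238328 + 156195/283) - 218057 = 67603019/283 - 218057 = 5892888/283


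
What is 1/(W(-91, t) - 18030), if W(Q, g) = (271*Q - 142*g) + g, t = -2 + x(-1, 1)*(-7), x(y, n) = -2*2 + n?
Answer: -1/45370 ≈ -2.2041e-5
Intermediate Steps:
x(y, n) = -4 + n
t = 19 (t = -2 + (-4 + 1)*(-7) = -2 - 3*(-7) = -2 + 21 = 19)
W(Q, g) = -141*g + 271*Q (W(Q, g) = (-142*g + 271*Q) + g = -141*g + 271*Q)
1/(W(-91, t) - 18030) = 1/((-141*19 + 271*(-91)) - 18030) = 1/((-2679 - 24661) - 18030) = 1/(-27340 - 18030) = 1/(-45370) = -1/45370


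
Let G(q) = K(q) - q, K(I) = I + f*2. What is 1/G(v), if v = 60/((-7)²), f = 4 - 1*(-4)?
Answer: 1/16 ≈ 0.062500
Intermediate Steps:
f = 8 (f = 4 + 4 = 8)
K(I) = 16 + I (K(I) = I + 8*2 = I + 16 = 16 + I)
v = 60/49 ≈ 1.2245
G(q) = 16 (G(q) = (16 + q) - q = 16)
1/G(v) = 1/16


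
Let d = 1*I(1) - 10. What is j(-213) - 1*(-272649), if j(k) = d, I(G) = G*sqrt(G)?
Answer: 272640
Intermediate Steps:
I(G) = G**(3/2)
d = -9 (d = 1*1**(3/2) - 10 = 1*1 - 10 = 1 - 10 = -9)
j(k) = -9
j(-213) - 1*(-272649) = -9 - 1*(-272649) = -9 + 272649 = 272640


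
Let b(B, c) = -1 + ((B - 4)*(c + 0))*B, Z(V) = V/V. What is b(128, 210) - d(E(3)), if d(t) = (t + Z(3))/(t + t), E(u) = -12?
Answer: 79994845/24 ≈ 3.3331e+6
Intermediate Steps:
Z(V) = 1
b(B, c) = -1 + B*c*(-4 + B) (b(B, c) = -1 + ((-4 + B)*c)*B = -1 + (c*(-4 + B))*B = -1 + B*c*(-4 + B))
d(t) = (1 + t)/(2*t) (d(t) = (t + 1)/(t + t) = (1 + t)/((2*t)) = (1 + t)*(1/(2*t)) = (1 + t)/(2*t))
b(128, 210) - d(E(3)) = (-1 + 210*128² - 4*128*210) - (1 - 12)/(2*(-12)) = (-1 + 210*16384 - 107520) - (-1)*(-11)/(2*12) = (-1 + 3440640 - 107520) - 1*11/24 = 3333119 - 11/24 = 79994845/24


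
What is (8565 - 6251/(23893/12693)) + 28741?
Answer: 812008315/23893 ≈ 33985.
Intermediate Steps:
(8565 - 6251/(23893/12693)) + 28741 = (8565 - 6251/(23893*(1/12693))) + 28741 = (8565 - 6251/23893/12693) + 28741 = (8565 - 6251*12693/23893) + 28741 = (8565 - 79343943/23893) + 28741 = 125299602/23893 + 28741 = 812008315/23893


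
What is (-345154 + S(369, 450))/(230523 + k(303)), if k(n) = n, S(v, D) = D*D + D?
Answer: -974/1581 ≈ -0.61607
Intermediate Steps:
S(v, D) = D + D² (S(v, D) = D² + D = D + D²)
(-345154 + S(369, 450))/(230523 + k(303)) = (-345154 + 450*(1 + 450))/(230523 + 303) = (-345154 + 450*451)/230826 = (-345154 + 202950)*(1/230826) = -142204*1/230826 = -974/1581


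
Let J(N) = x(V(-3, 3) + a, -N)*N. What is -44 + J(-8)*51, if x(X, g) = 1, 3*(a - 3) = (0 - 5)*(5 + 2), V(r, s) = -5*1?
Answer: -452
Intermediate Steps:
V(r, s) = -5
a = -26/3 (a = 3 + ((0 - 5)*(5 + 2))/3 = 3 + (-5*7)/3 = 3 + (1/3)*(-35) = 3 - 35/3 = -26/3 ≈ -8.6667)
J(N) = N (J(N) = 1*N = N)
-44 + J(-8)*51 = -44 - 8*51 = -44 - 408 = -452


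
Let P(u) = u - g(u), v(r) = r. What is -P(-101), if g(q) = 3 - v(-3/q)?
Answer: 10501/101 ≈ 103.97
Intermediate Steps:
g(q) = 3 + 3/q (g(q) = 3 - (-3)/q = 3 + 3/q)
P(u) = -3 + u - 3/u (P(u) = u - (3 + 3/u) = u + (-3 - 3/u) = -3 + u - 3/u)
-P(-101) = -(-3 - 101 - 3/(-101)) = -(-3 - 101 - 3*(-1/101)) = -(-3 - 101 + 3/101) = -1*(-10501/101) = 10501/101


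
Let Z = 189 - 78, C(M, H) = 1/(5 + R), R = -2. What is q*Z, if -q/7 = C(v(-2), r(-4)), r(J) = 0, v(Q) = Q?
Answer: -259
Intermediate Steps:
C(M, H) = 1/3 (C(M, H) = 1/(5 - 2) = 1/3)
Z = 111
q = -7/3 (q = -7*1/3 = -7/3 ≈ -2.3333)
q*Z = -7/3*111 = -259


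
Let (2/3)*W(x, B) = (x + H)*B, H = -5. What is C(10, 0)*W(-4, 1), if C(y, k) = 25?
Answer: -675/2 ≈ -337.50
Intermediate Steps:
W(x, B) = 3*B*(-5 + x)/2 (W(x, B) = 3*((x - 5)*B)/2 = 3*((-5 + x)*B)/2 = 3*(B*(-5 + x))/2 = 3*B*(-5 + x)/2)
C(10, 0)*W(-4, 1) = 25*((3/2)*1*(-5 - 4)) = 25*((3/2)*1*(-9)) = 25*(-27/2) = -675/2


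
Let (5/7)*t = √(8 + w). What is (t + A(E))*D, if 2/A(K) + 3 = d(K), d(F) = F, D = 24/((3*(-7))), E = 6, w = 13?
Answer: -16/21 - 8*√21/5 ≈ -8.0940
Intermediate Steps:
D = -8/7 (D = 24/(-21) = 24*(-1/21) = -8/7 ≈ -1.1429)
A(K) = 2/(-3 + K)
t = 7*√21/5 (t = 7*√(8 + 13)/5 = 7*√21/5 ≈ 6.4156)
(t + A(E))*D = (7*√21/5 + 2/(-3 + 6))*(-8/7) = (7*√21/5 + 2/3)*(-8/7) = (7*√21/5 + 2*(⅓))*(-8/7) = (7*√21/5 + ⅔)*(-8/7) = (⅔ + 7*√21/5)*(-8/7) = -16/21 - 8*√21/5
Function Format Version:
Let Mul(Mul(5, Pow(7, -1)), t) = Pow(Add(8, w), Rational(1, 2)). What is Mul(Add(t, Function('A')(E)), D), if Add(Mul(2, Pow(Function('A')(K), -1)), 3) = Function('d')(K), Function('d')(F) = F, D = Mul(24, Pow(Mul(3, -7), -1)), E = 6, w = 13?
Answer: Add(Rational(-16, 21), Mul(Rational(-8, 5), Pow(21, Rational(1, 2)))) ≈ -8.0940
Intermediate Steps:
D = Rational(-8, 7) (D = Mul(24, Pow(-21, -1)) = Mul(24, Rational(-1, 21)) = Rational(-8, 7) ≈ -1.1429)
Function('A')(K) = Mul(2, Pow(Add(-3, K), -1))
t = Mul(Rational(7, 5), Pow(21, Rational(1, 2))) (t = Mul(Rational(7, 5), Pow(Add(8, 13), Rational(1, 2))) = Mul(Rational(7, 5), Pow(21, Rational(1, 2))) ≈ 6.4156)
Mul(Add(t, Function('A')(E)), D) = Mul(Add(Mul(Rational(7, 5), Pow(21, Rational(1, 2))), Mul(2, Pow(Add(-3, 6), -1))), Rational(-8, 7)) = Mul(Add(Mul(Rational(7, 5), Pow(21, Rational(1, 2))), Mul(2, Pow(3, -1))), Rational(-8, 7)) = Mul(Add(Mul(Rational(7, 5), Pow(21, Rational(1, 2))), Mul(2, Rational(1, 3))), Rational(-8, 7)) = Mul(Add(Mul(Rational(7, 5), Pow(21, Rational(1, 2))), Rational(2, 3)), Rational(-8, 7)) = Mul(Add(Rational(2, 3), Mul(Rational(7, 5), Pow(21, Rational(1, 2)))), Rational(-8, 7)) = Add(Rational(-16, 21), Mul(Rational(-8, 5), Pow(21, Rational(1, 2))))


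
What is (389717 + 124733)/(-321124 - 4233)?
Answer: -514450/325357 ≈ -1.5812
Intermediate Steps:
(389717 + 124733)/(-321124 - 4233) = 514450/(-325357) = 514450*(-1/325357) = -514450/325357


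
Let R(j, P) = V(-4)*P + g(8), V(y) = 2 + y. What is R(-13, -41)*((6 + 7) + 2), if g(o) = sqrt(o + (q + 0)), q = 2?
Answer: 1230 + 15*sqrt(10) ≈ 1277.4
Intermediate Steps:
g(o) = sqrt(2 + o) (g(o) = sqrt(o + (2 + 0)) = sqrt(o + 2) = sqrt(2 + o))
R(j, P) = sqrt(10) - 2*P (R(j, P) = (2 - 4)*P + sqrt(2 + 8) = -2*P + sqrt(10) = sqrt(10) - 2*P)
R(-13, -41)*((6 + 7) + 2) = (sqrt(10) - 2*(-41))*((6 + 7) + 2) = (sqrt(10) + 82)*(13 + 2) = (82 + sqrt(10))*15 = 1230 + 15*sqrt(10)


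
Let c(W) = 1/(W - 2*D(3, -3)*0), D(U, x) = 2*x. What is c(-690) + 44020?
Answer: 30373799/690 ≈ 44020.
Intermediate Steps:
c(W) = 1/W (c(W) = 1/(W - 4*(-3)*0) = 1/(W - 2*(-6)*0) = 1/(W + 12*0) = 1/(W + 0) = 1/W)
c(-690) + 44020 = 1/(-690) + 44020 = -1/690 + 44020 = 30373799/690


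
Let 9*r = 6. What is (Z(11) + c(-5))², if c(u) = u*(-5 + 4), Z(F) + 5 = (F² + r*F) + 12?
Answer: 177241/9 ≈ 19693.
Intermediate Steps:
r = ⅔ (r = (⅑)*6 = ⅔ ≈ 0.66667)
Z(F) = 7 + F² + 2*F/3 (Z(F) = -5 + ((F² + 2*F/3) + 12) = -5 + (12 + F² + 2*F/3) = 7 + F² + 2*F/3)
c(u) = -u (c(u) = u*(-1) = -u)
(Z(11) + c(-5))² = ((7 + 11² + (⅔)*11) - 1*(-5))² = ((7 + 121 + 22/3) + 5)² = (406/3 + 5)² = (421/3)² = 177241/9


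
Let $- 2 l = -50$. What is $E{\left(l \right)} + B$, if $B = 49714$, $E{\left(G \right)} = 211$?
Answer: $49925$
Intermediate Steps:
$l = 25$ ($l = \left(- \frac{1}{2}\right) \left(-50\right) = 25$)
$E{\left(l \right)} + B = 211 + 49714 = 49925$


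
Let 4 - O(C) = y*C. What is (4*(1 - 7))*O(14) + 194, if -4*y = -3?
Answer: 350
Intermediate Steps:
y = ¾ (y = -¼*(-3) = ¾ ≈ 0.75000)
O(C) = 4 - 3*C/4
(4*(1 - 7))*O(14) + 194 = (4*(1 - 7))*(4 - ¾*14) + 194 = (4*(-6))*(4 - 21/2) + 194 = -24*(-13/2) + 194 = 156 + 194 = 350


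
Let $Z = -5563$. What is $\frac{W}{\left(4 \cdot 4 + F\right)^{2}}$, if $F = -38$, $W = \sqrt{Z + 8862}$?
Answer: $\frac{\sqrt{3299}}{484} \approx 0.11867$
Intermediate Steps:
$W = \sqrt{3299}$ ($W = \sqrt{-5563 + 8862} = \sqrt{3299} \approx 57.437$)
$\frac{W}{\left(4 \cdot 4 + F\right)^{2}} = \frac{\sqrt{3299}}{\left(4 \cdot 4 - 38\right)^{2}} = \frac{\sqrt{3299}}{\left(16 - 38\right)^{2}} = \frac{\sqrt{3299}}{\left(-22\right)^{2}} = \frac{\sqrt{3299}}{484}$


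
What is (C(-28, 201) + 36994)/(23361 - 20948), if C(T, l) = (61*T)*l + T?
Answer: -306342/2413 ≈ -126.95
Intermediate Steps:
C(T, l) = T + 61*T*l (C(T, l) = 61*T*l + T = T + 61*T*l)
(C(-28, 201) + 36994)/(23361 - 20948) = (-28*(1 + 61*201) + 36994)/(23361 - 20948) = (-28*(1 + 12261) + 36994)/2413 = (-28*12262 + 36994)*(1/2413) = (-343336 + 36994)*(1/2413) = -306342*1/2413 = -306342/2413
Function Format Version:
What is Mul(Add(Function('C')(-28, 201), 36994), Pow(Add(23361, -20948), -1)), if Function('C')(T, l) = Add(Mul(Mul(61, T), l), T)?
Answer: Rational(-306342, 2413) ≈ -126.95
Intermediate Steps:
Function('C')(T, l) = Add(T, Mul(61, T, l)) (Function('C')(T, l) = Add(Mul(61, T, l), T) = Add(T, Mul(61, T, l)))
Mul(Add(Function('C')(-28, 201), 36994), Pow(Add(23361, -20948), -1)) = Mul(Add(Mul(-28, Add(1, Mul(61, 201))), 36994), Pow(Add(23361, -20948), -1)) = Mul(Add(Mul(-28, Add(1, 12261)), 36994), Pow(2413, -1)) = Mul(Add(Mul(-28, 12262), 36994), Rational(1, 2413)) = Mul(Add(-343336, 36994), Rational(1, 2413)) = Mul(-306342, Rational(1, 2413)) = Rational(-306342, 2413)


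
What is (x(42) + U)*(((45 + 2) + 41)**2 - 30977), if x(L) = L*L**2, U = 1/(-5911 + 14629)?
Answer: -15006175765105/8718 ≈ -1.7213e+9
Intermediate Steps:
U = 1/8718 ≈ 0.00011471
x(L) = L**3
(x(42) + U)*(((45 + 2) + 41)**2 - 30977) = (42**3 + 1/8718)*(((45 + 2) + 41)**2 - 30977) = (74088 + 1/8718)*((47 + 41)**2 - 30977) = 645899185*(88**2 - 30977)/8718 = 645899185*(7744 - 30977)/8718 = (645899185/8718)*(-23233) = -15006175765105/8718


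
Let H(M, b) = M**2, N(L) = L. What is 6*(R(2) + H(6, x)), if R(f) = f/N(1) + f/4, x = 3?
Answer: 231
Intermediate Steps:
R(f) = 5*f/4 (R(f) = f/1 + f/4 = f*1 + f*(1/4) = f + f/4 = 5*f/4)
6*(R(2) + H(6, x)) = 6*((5/4)*2 + 6**2) = 6*(5/2 + 36) = 6*(77/2) = 231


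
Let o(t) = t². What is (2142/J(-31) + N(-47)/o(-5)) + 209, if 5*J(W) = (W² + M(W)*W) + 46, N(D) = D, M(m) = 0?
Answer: 5481996/25175 ≈ 217.76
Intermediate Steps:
J(W) = 46/5 + W²/5 (J(W) = ((W² + 0*W) + 46)/5 = ((W² + 0) + 46)/5 = (W² + 46)/5 = (46 + W²)/5 = 46/5 + W²/5)
(2142/J(-31) + N(-47)/o(-5)) + 209 = (2142/(46/5 + (⅕)*(-31)²) - 47/((-5)²)) + 209 = (2142/(46/5 + (⅕)*961) - 47/25) + 209 = (2142/(46/5 + 961/5) - 47*1/25) + 209 = (2142/(1007/5) - 47/25) + 209 = (2142*(5/1007) - 47/25) + 209 = (10710/1007 - 47/25) + 209 = 220421/25175 + 209 = 5481996/25175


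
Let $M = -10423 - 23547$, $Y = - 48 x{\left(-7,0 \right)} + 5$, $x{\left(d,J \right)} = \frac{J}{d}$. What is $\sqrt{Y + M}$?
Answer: $i \sqrt{33965} \approx 184.3 i$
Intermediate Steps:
$Y = 5$ ($Y = - 48 \frac{0}{-7} + 5 = - 48 \cdot 0 \left(- \frac{1}{7}\right) + 5 = \left(-48\right) 0 + 5 = 0 + 5 = 5$)
$M = -33970$ ($M = -10423 - 23547 = -33970$)
$\sqrt{Y + M} = \sqrt{5 - 33970} = \sqrt{-33965} = i \sqrt{33965}$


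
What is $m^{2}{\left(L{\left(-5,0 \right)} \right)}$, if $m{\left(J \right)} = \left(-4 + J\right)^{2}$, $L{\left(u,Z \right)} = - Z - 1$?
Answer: $625$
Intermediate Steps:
$L{\left(u,Z \right)} = -1 - Z$
$m^{2}{\left(L{\left(-5,0 \right)} \right)} = \left(\left(-4 - 1\right)^{2}\right)^{2} = \left(\left(-5\right)^{2}\right)^{2} = 25^{2} = 625$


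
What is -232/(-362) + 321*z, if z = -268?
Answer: -15570952/181 ≈ -86027.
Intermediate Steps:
-232/(-362) + 321*z = -232/(-362) + 321*(-268) = -232*(-1/362) - 86028 = 116/181 - 86028 = -15570952/181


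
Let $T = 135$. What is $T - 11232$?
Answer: $-11097$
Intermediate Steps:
$T - 11232 = 135 - 11232 = -11097$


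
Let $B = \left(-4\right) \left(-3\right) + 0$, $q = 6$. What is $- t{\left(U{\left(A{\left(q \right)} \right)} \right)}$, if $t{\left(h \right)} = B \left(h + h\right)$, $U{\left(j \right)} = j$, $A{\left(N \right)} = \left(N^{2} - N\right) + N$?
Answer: $-864$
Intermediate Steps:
$A{\left(N \right)} = N^{2}$
$B = 12$ ($B = 12 + 0 = 12$)
$t{\left(h \right)} = 24 h$ ($t{\left(h \right)} = 12 \left(h + h\right) = 12 \cdot 2 h = 24 h$)
$- t{\left(U{\left(A{\left(q \right)} \right)} \right)} = - 24 \cdot 6^{2} = - 24 \cdot 36 = \left(-1\right) 864 = -864$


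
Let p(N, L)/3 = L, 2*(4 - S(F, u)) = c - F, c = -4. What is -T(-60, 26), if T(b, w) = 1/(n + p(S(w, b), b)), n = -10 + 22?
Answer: 1/168 ≈ 0.0059524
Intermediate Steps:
S(F, u) = 6 + F/2 (S(F, u) = 4 - (-4 - F)/2 = 4 + (2 + F/2) = 6 + F/2)
p(N, L) = 3*L
n = 12
T(b, w) = 1/(12 + 3*b)
-T(-60, 26) = -1/(3*(4 - 60)) = -1/(3*(-56)) = -(-1)/(3*56) = -1*(-1/168) = 1/168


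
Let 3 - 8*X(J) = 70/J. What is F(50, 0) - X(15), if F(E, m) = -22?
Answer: -523/24 ≈ -21.792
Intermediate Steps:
X(J) = 3/8 - 35/(4*J)
F(50, 0) - X(15) = -22 - (-70 + 3*15)/(8*15) = -22 - (-70 + 45)/(8*15) = -22 - (-25)/(8*15) = -22 - 1*(-5/24) = -22 + 5/24 = -523/24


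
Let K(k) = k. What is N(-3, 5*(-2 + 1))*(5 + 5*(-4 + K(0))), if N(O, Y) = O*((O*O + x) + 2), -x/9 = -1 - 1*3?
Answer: 2115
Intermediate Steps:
x = 36 (x = -9*(-1 - 1*3) = -9*(-1 - 3) = -9*(-4) = 36)
N(O, Y) = O*(38 + O²) (N(O, Y) = O*((O*O + 36) + 2) = O*((O² + 36) + 2) = O*((36 + O²) + 2) = O*(38 + O²))
N(-3, 5*(-2 + 1))*(5 + 5*(-4 + K(0))) = (-3*(38 + (-3)²))*(5 + 5*(-4 + 0)) = (-3*(38 + 9))*(5 + 5*(-4)) = (-3*47)*(5 - 20) = -141*(-15) = 2115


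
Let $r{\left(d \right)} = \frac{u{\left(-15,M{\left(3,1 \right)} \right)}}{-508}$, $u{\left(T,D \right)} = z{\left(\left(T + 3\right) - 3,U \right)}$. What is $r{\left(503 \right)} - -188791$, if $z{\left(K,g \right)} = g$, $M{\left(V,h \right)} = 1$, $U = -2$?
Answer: $\frac{47952915}{254} \approx 1.8879 \cdot 10^{5}$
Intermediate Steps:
$u{\left(T,D \right)} = -2$
$r{\left(d \right)} = \frac{1}{254}$ ($r{\left(d \right)} = - \frac{2}{-508} = \left(-2\right) \left(- \frac{1}{508}\right) = \frac{1}{254}$)
$r{\left(503 \right)} - -188791 = \frac{1}{254} - -188791 = \frac{1}{254} + 188791 = \frac{47952915}{254}$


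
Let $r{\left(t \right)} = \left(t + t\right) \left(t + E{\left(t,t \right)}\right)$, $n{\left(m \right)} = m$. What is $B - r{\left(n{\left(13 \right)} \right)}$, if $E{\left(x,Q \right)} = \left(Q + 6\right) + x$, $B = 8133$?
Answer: $6963$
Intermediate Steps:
$E{\left(x,Q \right)} = 6 + Q + x$ ($E{\left(x,Q \right)} = \left(6 + Q\right) + x = 6 + Q + x$)
$r{\left(t \right)} = 2 t \left(6 + 3 t\right)$ ($r{\left(t \right)} = \left(t + t\right) \left(t + \left(6 + t + t\right)\right) = 2 t \left(t + \left(6 + 2 t\right)\right) = 2 t \left(6 + 3 t\right)$)
$B - r{\left(n{\left(13 \right)} \right)} = 8133 - 6 \cdot 13 \left(2 + 13\right) = 8133 - 6 \cdot 13 \cdot 15 = 8133 - 1170 = 6963$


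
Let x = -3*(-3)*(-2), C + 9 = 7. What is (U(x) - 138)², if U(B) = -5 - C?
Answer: 19881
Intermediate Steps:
C = -2 (C = -9 + 7 = -2)
x = -18 (x = 9*(-2) = -18)
U(B) = -3 (U(B) = -5 - 1*(-2) = -5 + 2 = -3)
(U(x) - 138)² = (-3 - 138)² = (-141)² = 19881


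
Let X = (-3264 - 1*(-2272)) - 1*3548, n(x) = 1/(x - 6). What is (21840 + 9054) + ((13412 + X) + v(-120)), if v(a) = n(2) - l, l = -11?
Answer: 159107/4 ≈ 39777.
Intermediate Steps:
n(x) = 1/(-6 + x)
X = -4540 (X = (-3264 + 2272) - 3548 = -992 - 3548 = -4540)
v(a) = 43/4 (v(a) = 1/(-6 + 2) - 1*(-11) = 1/(-4) + 11 = -¼ + 11 = 43/4)
(21840 + 9054) + ((13412 + X) + v(-120)) = (21840 + 9054) + ((13412 - 4540) + 43/4) = 30894 + (8872 + 43/4) = 30894 + 35531/4 = 159107/4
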